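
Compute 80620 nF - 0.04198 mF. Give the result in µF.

In µF:
  80620 nF = 80620 × 10^-3 µF = 80.62
  0.04198 mF = 0.04198 × 10^3 µF = 41.98
Difference: 80.62 - 41.98 = 38.64

38.64 µF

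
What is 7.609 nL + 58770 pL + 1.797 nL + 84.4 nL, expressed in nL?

152.576 nL

In nL:
  7.609 nL → 7.609
  58770 pL = 58770e-3 nL = 58.77
  1.797 nL → 1.797
  84.4 nL → 84.4
Sum: 7.609 + 58.77 + 1.797 + 84.4 = 152.576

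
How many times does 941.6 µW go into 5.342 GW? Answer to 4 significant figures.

(5.342 × 10^9) / (941.6 × 10^-6) = 0.0056733 × 10^15

5673000000000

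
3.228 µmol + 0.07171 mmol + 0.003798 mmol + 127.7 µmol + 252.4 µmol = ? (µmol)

In µmol:
  3.228 µmol → 3.228
  0.07171 mmol = 0.07171e3 µmol = 71.71
  0.003798 mmol = 0.003798e3 µmol = 3.798
  127.7 µmol → 127.7
  252.4 µmol → 252.4
Sum: 3.228 + 71.71 + 3.798 + 127.7 + 252.4 = 458.836

458.836 µmol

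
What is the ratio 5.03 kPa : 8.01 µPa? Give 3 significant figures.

628000000

(5.03 × 10^3) / (8.01 × 10^-6) = 0.628 × 10^9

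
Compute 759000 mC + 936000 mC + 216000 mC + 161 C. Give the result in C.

2072 C

In C:
  759000 mC = 759000 × 10⁻³ C = 759
  936000 mC = 936000 × 10⁻³ C = 936
  216000 mC = 216000 × 10⁻³ C = 216
  161 C → 161
Sum: 759 + 936 + 216 + 161 = 2072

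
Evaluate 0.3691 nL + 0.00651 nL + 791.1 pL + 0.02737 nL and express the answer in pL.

In pL:
  0.3691 nL = 0.3691 × 10^3 pL = 369.1
  0.00651 nL = 0.00651 × 10^3 pL = 6.51
  791.1 pL → 791.1
  0.02737 nL = 0.02737 × 10^3 pL = 27.37
Sum: 369.1 + 6.51 + 791.1 + 27.37 = 1194.08

1194.08 pL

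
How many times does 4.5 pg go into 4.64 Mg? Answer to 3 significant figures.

(4.64 × 10⁶) / (4.5 × 10⁻¹²) = 1.031 × 10¹⁸

1030000000000000000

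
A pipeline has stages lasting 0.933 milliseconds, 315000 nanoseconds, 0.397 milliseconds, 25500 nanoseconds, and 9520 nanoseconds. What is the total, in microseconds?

1680.02 microseconds

In microseconds:
  0.933 milliseconds = 0.933e3 microseconds = 933
  315000 nanoseconds = 315000e-3 microseconds = 315
  0.397 milliseconds = 0.397e3 microseconds = 397
  25500 nanoseconds = 25500e-3 microseconds = 25.5
  9520 nanoseconds = 9520e-3 microseconds = 9.52
Sum: 933 + 315 + 397 + 25.5 + 9.52 = 1680.02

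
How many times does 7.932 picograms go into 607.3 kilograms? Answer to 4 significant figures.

76560000000000000

(607.3e3) / (7.932e-12) = 76.563e15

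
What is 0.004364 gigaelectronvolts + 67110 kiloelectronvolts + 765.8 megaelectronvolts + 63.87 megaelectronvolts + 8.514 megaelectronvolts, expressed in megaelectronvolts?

909.658 megaelectronvolts

In megaelectronvolts:
  0.004364 gigaelectronvolts = 0.004364 × 10³ megaelectronvolts = 4.364
  67110 kiloelectronvolts = 67110 × 10⁻³ megaelectronvolts = 67.11
  765.8 megaelectronvolts → 765.8
  63.87 megaelectronvolts → 63.87
  8.514 megaelectronvolts → 8.514
Sum: 4.364 + 67.11 + 765.8 + 63.87 + 8.514 = 909.658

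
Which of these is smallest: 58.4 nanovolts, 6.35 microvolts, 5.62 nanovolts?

58.4 nanovolts = 0.0000000584 volts
6.35 microvolts = 0.00000635 volts
5.62 nanovolts = 0.00000000562 volts

5.62 nanovolts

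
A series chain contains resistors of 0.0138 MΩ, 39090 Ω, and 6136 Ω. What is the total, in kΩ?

59.026 kΩ

In kΩ:
  0.0138 MΩ = 0.0138 × 10^3 kΩ = 13.8
  39090 Ω = 39090 × 10^-3 kΩ = 39.09
  6136 Ω = 6136 × 10^-3 kΩ = 6.136
Sum: 13.8 + 39.09 + 6.136 = 59.026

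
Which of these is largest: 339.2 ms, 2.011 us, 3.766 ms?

339.2 ms

339.2 ms = 0.3392 s
2.011 us = 0.000002011 s
3.766 ms = 0.003766 s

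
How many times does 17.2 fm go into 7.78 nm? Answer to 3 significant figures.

(7.78e-9) / (17.2e-15) = 0.4523e6

452000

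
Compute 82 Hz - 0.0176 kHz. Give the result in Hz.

64.4 Hz

In Hz:
  82 Hz → 82
  0.0176 kHz = 0.0176 × 10³ Hz = 17.6
Difference: 82 - 17.6 = 64.4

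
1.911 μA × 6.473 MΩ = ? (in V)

1.911 × 10⁻⁶ × 6.473 × 10⁶ = 12.369903 V

12.369903 V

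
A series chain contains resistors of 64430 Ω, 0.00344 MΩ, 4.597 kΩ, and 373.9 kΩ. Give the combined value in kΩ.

446.367 kΩ

In kΩ:
  64430 Ω = 64430 × 10^-3 kΩ = 64.43
  0.00344 MΩ = 0.00344 × 10^3 kΩ = 3.44
  4.597 kΩ → 4.597
  373.9 kΩ → 373.9
Sum: 64.43 + 3.44 + 4.597 + 373.9 = 446.367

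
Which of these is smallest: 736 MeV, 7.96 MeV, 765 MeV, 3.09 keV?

736 MeV = 736000000 eV
7.96 MeV = 7960000 eV
765 MeV = 765000000 eV
3.09 keV = 3090 eV

3.09 keV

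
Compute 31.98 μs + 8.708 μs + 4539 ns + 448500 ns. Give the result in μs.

493.727 μs

In μs:
  31.98 μs → 31.98
  8.708 μs → 8.708
  4539 ns = 4539 × 10⁻³ μs = 4.539
  448500 ns = 448500 × 10⁻³ μs = 448.5
Sum: 31.98 + 8.708 + 4.539 + 448.5 = 493.727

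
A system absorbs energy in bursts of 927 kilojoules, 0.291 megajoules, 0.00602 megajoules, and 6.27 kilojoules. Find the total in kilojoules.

In kilojoules:
  927 kilojoules → 927
  0.291 megajoules = 0.291e3 kilojoules = 291
  0.00602 megajoules = 0.00602e3 kilojoules = 6.02
  6.27 kilojoules → 6.27
Sum: 927 + 291 + 6.02 + 6.27 = 1230.29

1230.29 kilojoules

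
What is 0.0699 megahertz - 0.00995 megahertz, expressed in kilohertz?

59.95 kilohertz

In kilohertz:
  0.0699 megahertz = 0.0699 × 10³ kilohertz = 69.9
  0.00995 megahertz = 0.00995 × 10³ kilohertz = 9.95
Difference: 69.9 - 9.95 = 59.95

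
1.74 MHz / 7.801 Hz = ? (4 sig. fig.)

(1.74e6) / (7.801) = 0.22305e6

223000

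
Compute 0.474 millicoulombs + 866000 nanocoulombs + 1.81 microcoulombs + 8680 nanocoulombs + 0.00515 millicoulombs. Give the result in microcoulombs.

In microcoulombs:
  0.474 millicoulombs = 0.474e3 microcoulombs = 474
  866000 nanocoulombs = 866000e-3 microcoulombs = 866
  1.81 microcoulombs → 1.81
  8680 nanocoulombs = 8680e-3 microcoulombs = 8.68
  0.00515 millicoulombs = 0.00515e3 microcoulombs = 5.15
Sum: 474 + 866 + 1.81 + 8.68 + 5.15 = 1355.64

1355.64 microcoulombs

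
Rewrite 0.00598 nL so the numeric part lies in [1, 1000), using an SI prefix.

5.98 pL

= 5.98 × 10^-12 L; 10^-12 is pico.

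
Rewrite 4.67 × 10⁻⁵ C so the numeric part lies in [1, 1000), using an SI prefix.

= 46.7 × 10⁻⁶ C; 10⁻⁶ is micro.

46.7 μC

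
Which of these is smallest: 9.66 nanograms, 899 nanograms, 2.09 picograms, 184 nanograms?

9.66 nanograms = 0.00000000966 grams
899 nanograms = 0.000000899 grams
2.09 picograms = 0.00000000000209 grams
184 nanograms = 0.000000184 grams

2.09 picograms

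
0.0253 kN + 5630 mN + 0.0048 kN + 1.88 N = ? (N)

37.61 N

In N:
  0.0253 kN = 0.0253 × 10^3 N = 25.3
  5630 mN = 5630 × 10^-3 N = 5.63
  0.0048 kN = 0.0048 × 10^3 N = 4.8
  1.88 N → 1.88
Sum: 25.3 + 5.63 + 4.8 + 1.88 = 37.61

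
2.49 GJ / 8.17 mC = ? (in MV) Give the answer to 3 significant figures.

(2.49 × 10⁹) / (8.17 × 10⁻³) = 0.30477 × 10¹² V

305000 MV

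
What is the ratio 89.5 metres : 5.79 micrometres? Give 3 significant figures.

(89.5) / (5.79 × 10^-6) = 15.46 × 10^6

15500000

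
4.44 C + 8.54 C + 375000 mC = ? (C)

In C:
  4.44 C → 4.44
  8.54 C → 8.54
  375000 mC = 375000e-3 C = 375
Sum: 4.44 + 8.54 + 375 = 387.98

387.98 C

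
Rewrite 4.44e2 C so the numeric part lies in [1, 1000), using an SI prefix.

= 444 C; mantissa already in [1, 1000).

444 C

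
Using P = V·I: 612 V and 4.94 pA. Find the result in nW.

612 × 4.94 × 10⁻¹² = 3023.28 × 10⁻¹² W

3.02328 nW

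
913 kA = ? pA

kilo = 10^3, pico = 10^-12; factor is 10^15.
913 × 10^15 = 913000000000000000

913000000000000000 pA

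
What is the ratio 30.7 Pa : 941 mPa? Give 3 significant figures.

32.6

(30.7) / (941 × 10^-3) = 0.03262 × 10^3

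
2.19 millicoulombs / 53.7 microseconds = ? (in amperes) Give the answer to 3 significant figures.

40.8 amperes

(2.19e-3) / (53.7e-6) = 0.040782e3 A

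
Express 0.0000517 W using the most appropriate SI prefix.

= 51.7 × 10^-6 W; 10^-6 is micro.

51.7 μW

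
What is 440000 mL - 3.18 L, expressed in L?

436.82 L

In L:
  440000 mL = 440000 × 10⁻³ L = 440
  3.18 L → 3.18
Difference: 440 - 3.18 = 436.82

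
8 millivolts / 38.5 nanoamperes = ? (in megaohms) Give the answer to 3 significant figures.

0.208 megaohms

(8e-3) / (38.5e-9) = 0.20779e6 Ω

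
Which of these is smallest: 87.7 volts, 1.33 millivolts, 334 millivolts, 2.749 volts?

1.33 millivolts

87.7 volts = 87.7 volts
1.33 millivolts = 0.00133 volts
334 millivolts = 0.334 volts
2.749 volts = 2.749 volts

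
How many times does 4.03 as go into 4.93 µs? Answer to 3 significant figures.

(4.93 × 10⁻⁶) / (4.03 × 10⁻¹⁸) = 1.223 × 10¹²

1220000000000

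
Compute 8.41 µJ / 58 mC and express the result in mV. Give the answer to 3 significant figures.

0.145 mV

(8.41 × 10^-6) / (58 × 10^-3) = 0.145 × 10^-3 V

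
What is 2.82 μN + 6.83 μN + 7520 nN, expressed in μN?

17.17 μN

In μN:
  2.82 μN → 2.82
  6.83 μN → 6.83
  7520 nN = 7520e-3 μN = 7.52
Sum: 2.82 + 6.83 + 7.52 = 17.17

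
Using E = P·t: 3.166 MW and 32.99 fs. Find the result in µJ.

0.10444634 µJ

3.166e6 × 32.99e-15 = 104.44634e-9 J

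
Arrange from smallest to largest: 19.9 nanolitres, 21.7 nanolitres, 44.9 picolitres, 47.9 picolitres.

44.9 picolitres < 47.9 picolitres < 19.9 nanolitres < 21.7 nanolitres

19.9 nanolitres = 0.0000000199 litres
21.7 nanolitres = 0.0000000217 litres
44.9 picolitres = 0.0000000000449 litres
47.9 picolitres = 0.0000000000479 litres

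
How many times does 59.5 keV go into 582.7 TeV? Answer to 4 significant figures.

(582.7 × 10^12) / (59.5 × 10^3) = 9.7933 × 10^9

9793000000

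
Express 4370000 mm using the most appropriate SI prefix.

4.37 km

= 4.37e3 m; 1e3 is kilo.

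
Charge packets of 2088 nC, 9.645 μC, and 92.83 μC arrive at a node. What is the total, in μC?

104.563 μC

In μC:
  2088 nC = 2088 × 10^-3 μC = 2.088
  9.645 μC → 9.645
  92.83 μC → 92.83
Sum: 2.088 + 9.645 + 92.83 = 104.563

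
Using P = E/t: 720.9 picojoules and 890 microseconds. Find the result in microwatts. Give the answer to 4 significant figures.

0.8100 microwatts

(720.9e-12) / (890e-6) = 0.81e-6 W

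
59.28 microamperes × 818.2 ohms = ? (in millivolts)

48.502896 millivolts

59.28 × 10⁻⁶ × 818.2 = 48502.896 × 10⁻⁶ V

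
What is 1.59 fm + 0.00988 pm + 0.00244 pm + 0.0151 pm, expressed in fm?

29.01 fm

In fm:
  1.59 fm → 1.59
  0.00988 pm = 0.00988 × 10³ fm = 9.88
  0.00244 pm = 0.00244 × 10³ fm = 2.44
  0.0151 pm = 0.0151 × 10³ fm = 15.1
Sum: 1.59 + 9.88 + 2.44 + 15.1 = 29.01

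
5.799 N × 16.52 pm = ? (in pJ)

95.79948 pJ

5.799 × 16.52 × 10⁻¹² = 95.79948 × 10⁻¹² J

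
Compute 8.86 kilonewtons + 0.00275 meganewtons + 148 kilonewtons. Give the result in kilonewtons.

159.61 kilonewtons

In kilonewtons:
  8.86 kilonewtons → 8.86
  0.00275 meganewtons = 0.00275 × 10³ kilonewtons = 2.75
  148 kilonewtons → 148
Sum: 8.86 + 2.75 + 148 = 159.61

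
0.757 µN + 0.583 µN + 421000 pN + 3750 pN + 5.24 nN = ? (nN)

In nN:
  0.757 µN = 0.757 × 10³ nN = 757
  0.583 µN = 0.583 × 10³ nN = 583
  421000 pN = 421000 × 10⁻³ nN = 421
  3750 pN = 3750 × 10⁻³ nN = 3.75
  5.24 nN → 5.24
Sum: 757 + 583 + 421 + 3.75 + 5.24 = 1769.99

1769.99 nN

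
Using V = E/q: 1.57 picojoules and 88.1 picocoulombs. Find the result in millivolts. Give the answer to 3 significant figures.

(1.57 × 10⁻¹²) / (88.1 × 10⁻¹²) = 0.017821 V

17.8 millivolts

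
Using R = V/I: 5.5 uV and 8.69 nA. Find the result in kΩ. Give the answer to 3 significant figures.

(5.5 × 10⁻⁶) / (8.69 × 10⁻⁹) = 0.63291 × 10³ Ω

0.633 kΩ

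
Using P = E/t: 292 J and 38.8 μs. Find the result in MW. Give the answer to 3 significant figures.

(292) / (38.8e-6) = 7.5258e6 W

7.53 MW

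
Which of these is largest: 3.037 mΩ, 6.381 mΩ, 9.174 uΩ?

6.381 mΩ

3.037 mΩ = 0.003037 Ω
6.381 mΩ = 0.006381 Ω
9.174 uΩ = 0.000009174 Ω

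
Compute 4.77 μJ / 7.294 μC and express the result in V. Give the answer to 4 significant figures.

(4.77 × 10^-6) / (7.294 × 10^-6) = 0.653962 V

0.6540 V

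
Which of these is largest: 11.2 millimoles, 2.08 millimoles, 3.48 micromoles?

11.2 millimoles

11.2 millimoles = 0.0112 moles
2.08 millimoles = 0.00208 moles
3.48 micromoles = 0.00000348 moles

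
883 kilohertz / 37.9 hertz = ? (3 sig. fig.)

(883e3) / (37.9) = 23.3e3

23300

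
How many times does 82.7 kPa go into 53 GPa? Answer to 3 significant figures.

(53 × 10^9) / (82.7 × 10^3) = 0.6409 × 10^6

641000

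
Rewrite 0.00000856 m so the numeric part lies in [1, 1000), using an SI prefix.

= 8.56 × 10^-6 m; 10^-6 is micro.

8.56 μm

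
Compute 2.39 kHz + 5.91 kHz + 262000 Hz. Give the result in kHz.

In kHz:
  2.39 kHz → 2.39
  5.91 kHz → 5.91
  262000 Hz = 262000 × 10⁻³ kHz = 262
Sum: 2.39 + 5.91 + 262 = 270.3

270.3 kHz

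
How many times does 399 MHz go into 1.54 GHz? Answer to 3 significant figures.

(1.54 × 10^9) / (399 × 10^6) = 0.00386 × 10^3

3.86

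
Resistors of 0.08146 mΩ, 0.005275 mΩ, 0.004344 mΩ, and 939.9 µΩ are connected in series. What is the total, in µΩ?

In µΩ:
  0.08146 mΩ = 0.08146 × 10^3 µΩ = 81.46
  0.005275 mΩ = 0.005275 × 10^3 µΩ = 5.275
  0.004344 mΩ = 0.004344 × 10^3 µΩ = 4.344
  939.9 µΩ → 939.9
Sum: 81.46 + 5.275 + 4.344 + 939.9 = 1030.979

1030.979 µΩ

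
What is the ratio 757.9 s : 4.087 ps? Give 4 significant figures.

(757.9) / (4.087 × 10⁻¹²) = 185.44 × 10¹²

185400000000000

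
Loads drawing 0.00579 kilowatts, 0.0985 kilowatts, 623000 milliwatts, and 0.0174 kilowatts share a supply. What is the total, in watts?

744.69 watts

In watts:
  0.00579 kilowatts = 0.00579 × 10^3 watts = 5.79
  0.0985 kilowatts = 0.0985 × 10^3 watts = 98.5
  623000 milliwatts = 623000 × 10^-3 watts = 623
  0.0174 kilowatts = 0.0174 × 10^3 watts = 17.4
Sum: 5.79 + 98.5 + 623 + 17.4 = 744.69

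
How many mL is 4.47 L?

(no prefix) = 10⁰, milli = 10⁻³; factor is 10³.
4.47 × 10³ = 4470

4470 mL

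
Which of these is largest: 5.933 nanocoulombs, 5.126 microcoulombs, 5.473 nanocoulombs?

5.933 nanocoulombs = 0.000000005933 coulombs
5.126 microcoulombs = 0.000005126 coulombs
5.473 nanocoulombs = 0.000000005473 coulombs

5.126 microcoulombs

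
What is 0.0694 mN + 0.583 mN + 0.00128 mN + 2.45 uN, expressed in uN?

656.13 uN

In uN:
  0.0694 mN = 0.0694 × 10^3 uN = 69.4
  0.583 mN = 0.583 × 10^3 uN = 583
  0.00128 mN = 0.00128 × 10^3 uN = 1.28
  2.45 uN → 2.45
Sum: 69.4 + 583 + 1.28 + 2.45 = 656.13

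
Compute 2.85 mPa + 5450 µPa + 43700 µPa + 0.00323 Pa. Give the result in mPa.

55.23 mPa

In mPa:
  2.85 mPa → 2.85
  5450 µPa = 5450e-3 mPa = 5.45
  43700 µPa = 43700e-3 mPa = 43.7
  0.00323 Pa = 0.00323e3 mPa = 3.23
Sum: 2.85 + 5.45 + 43.7 + 3.23 = 55.23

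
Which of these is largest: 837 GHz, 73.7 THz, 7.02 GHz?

837 GHz = 837000000000 Hz
73.7 THz = 73700000000000 Hz
7.02 GHz = 7020000000 Hz

73.7 THz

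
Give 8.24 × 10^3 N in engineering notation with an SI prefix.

8.24 kN

= 8.24 × 10^3 N; 10^3 is kilo.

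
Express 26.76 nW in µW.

nano = 1e-9, micro = 1e-6; factor is 1e-3.
26.76 × 1e-3 = 0.02676

0.02676 µW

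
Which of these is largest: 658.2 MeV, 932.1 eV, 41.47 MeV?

658.2 MeV

658.2 MeV = 658200000 eV
932.1 eV = 932.1 eV
41.47 MeV = 41470000 eV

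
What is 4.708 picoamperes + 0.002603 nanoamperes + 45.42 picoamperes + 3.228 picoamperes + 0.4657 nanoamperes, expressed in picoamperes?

In picoamperes:
  4.708 picoamperes → 4.708
  0.002603 nanoamperes = 0.002603e3 picoamperes = 2.603
  45.42 picoamperes → 45.42
  3.228 picoamperes → 3.228
  0.4657 nanoamperes = 0.4657e3 picoamperes = 465.7
Sum: 4.708 + 2.603 + 45.42 + 3.228 + 465.7 = 521.659

521.659 picoamperes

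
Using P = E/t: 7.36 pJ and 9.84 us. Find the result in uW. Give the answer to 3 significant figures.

(7.36 × 10⁻¹²) / (9.84 × 10⁻⁶) = 0.74797 × 10⁻⁶ W

0.748 uW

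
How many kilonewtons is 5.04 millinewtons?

milli = 10^-3, kilo = 10^3; factor is 10^-6.
5.04 × 10^-6 = 0.00000504

0.00000504 kilonewtons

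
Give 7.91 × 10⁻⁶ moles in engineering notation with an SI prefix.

7.91 micromoles

= 7.91 × 10⁻⁶ moles; 10⁻⁶ is micro.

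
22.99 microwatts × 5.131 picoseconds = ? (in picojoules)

22.99e-6 × 5.131e-12 = 117.96169e-18 J

0.00011796169 picojoules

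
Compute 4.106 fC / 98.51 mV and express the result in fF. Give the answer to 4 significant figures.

41.68 fF

(4.106e-15) / (98.51e-3) = 0.041681e-12 F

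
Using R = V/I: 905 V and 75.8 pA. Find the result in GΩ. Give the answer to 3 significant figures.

11900 GΩ

(905) / (75.8e-12) = 11.939e12 Ω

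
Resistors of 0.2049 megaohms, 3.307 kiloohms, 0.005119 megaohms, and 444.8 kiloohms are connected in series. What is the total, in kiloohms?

In kiloohms:
  0.2049 megaohms = 0.2049 × 10^3 kiloohms = 204.9
  3.307 kiloohms → 3.307
  0.005119 megaohms = 0.005119 × 10^3 kiloohms = 5.119
  444.8 kiloohms → 444.8
Sum: 204.9 + 3.307 + 5.119 + 444.8 = 658.126

658.126 kiloohms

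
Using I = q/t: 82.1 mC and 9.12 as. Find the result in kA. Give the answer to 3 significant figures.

9000000000000 kA

(82.1 × 10^-3) / (9.12 × 10^-18) = 9.0022 × 10^15 A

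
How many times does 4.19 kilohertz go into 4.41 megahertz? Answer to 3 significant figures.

1050

(4.41 × 10^6) / (4.19 × 10^3) = 1.053 × 10^3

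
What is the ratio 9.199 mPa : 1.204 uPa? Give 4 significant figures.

(9.199 × 10^-3) / (1.204 × 10^-6) = 7.6404 × 10^3

7640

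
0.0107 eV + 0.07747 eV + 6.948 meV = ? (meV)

95.118 meV

In meV:
  0.0107 eV = 0.0107 × 10^3 meV = 10.7
  0.07747 eV = 0.07747 × 10^3 meV = 77.47
  6.948 meV → 6.948
Sum: 10.7 + 77.47 + 6.948 = 95.118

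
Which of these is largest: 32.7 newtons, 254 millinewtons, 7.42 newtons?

32.7 newtons = 32.7 newtons
254 millinewtons = 0.254 newtons
7.42 newtons = 7.42 newtons

32.7 newtons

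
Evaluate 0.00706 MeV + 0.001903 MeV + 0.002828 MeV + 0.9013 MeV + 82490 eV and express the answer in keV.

995.581 keV

In keV:
  0.00706 MeV = 0.00706e3 keV = 7.06
  0.001903 MeV = 0.001903e3 keV = 1.903
  0.002828 MeV = 0.002828e3 keV = 2.828
  0.9013 MeV = 0.9013e3 keV = 901.3
  82490 eV = 82490e-3 keV = 82.49
Sum: 7.06 + 1.903 + 2.828 + 901.3 + 82.49 = 995.581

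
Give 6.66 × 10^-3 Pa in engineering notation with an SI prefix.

= 6.66 × 10^-3 Pa; 10^-3 is milli.

6.66 mPa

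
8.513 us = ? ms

0.008513 ms

micro = 10^-6, milli = 10^-3; factor is 10^-3.
8.513 × 10^-3 = 0.008513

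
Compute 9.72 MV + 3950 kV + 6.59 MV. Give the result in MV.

In MV:
  9.72 MV → 9.72
  3950 kV = 3950 × 10^-3 MV = 3.95
  6.59 MV → 6.59
Sum: 9.72 + 3.95 + 6.59 = 20.26

20.26 MV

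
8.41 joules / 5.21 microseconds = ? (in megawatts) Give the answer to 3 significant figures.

1.61 megawatts

(8.41) / (5.21e-6) = 1.6142e6 W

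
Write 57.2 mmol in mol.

0.0572 mol

milli = 10⁻³, (no prefix) = 10⁰; factor is 10⁻³.
57.2 × 10⁻³ = 0.0572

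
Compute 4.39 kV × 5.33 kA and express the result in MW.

23.3987 MW

4.39 × 10³ × 5.33 × 10³ = 23.3987 × 10⁶ W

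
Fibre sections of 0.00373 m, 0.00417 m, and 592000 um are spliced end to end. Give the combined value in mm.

In mm:
  0.00373 m = 0.00373e3 mm = 3.73
  0.00417 m = 0.00417e3 mm = 4.17
  592000 um = 592000e-3 mm = 592
Sum: 3.73 + 4.17 + 592 = 599.9

599.9 mm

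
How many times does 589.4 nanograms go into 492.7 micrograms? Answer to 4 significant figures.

(492.7 × 10⁻⁶) / (589.4 × 10⁻⁹) = 0.83593 × 10³

835.9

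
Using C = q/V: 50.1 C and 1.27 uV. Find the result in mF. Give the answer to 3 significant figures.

39400000000 mF

(50.1) / (1.27e-6) = 39.449e6 F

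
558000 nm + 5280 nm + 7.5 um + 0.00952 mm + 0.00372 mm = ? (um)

In um:
  558000 nm = 558000e-3 um = 558
  5280 nm = 5280e-3 um = 5.28
  7.5 um → 7.5
  0.00952 mm = 0.00952e3 um = 9.52
  0.00372 mm = 0.00372e3 um = 3.72
Sum: 558 + 5.28 + 7.5 + 9.52 + 3.72 = 584.02

584.02 um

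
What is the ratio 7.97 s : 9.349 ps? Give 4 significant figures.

852500000000

(7.97) / (9.349 × 10^-12) = 0.8525 × 10^12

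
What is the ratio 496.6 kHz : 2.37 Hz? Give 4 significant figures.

(496.6 × 10^3) / (2.37) = 209.54 × 10^3

209500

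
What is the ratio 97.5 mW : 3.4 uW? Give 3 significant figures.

(97.5e-3) / (3.4e-6) = 28.68e3

28700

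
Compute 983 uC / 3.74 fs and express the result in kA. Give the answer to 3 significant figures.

263000000 kA

(983 × 10⁻⁶) / (3.74 × 10⁻¹⁵) = 262.83 × 10⁹ A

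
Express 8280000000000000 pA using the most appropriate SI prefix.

= 8.28e3 A; 1e3 is kilo.

8.28 kA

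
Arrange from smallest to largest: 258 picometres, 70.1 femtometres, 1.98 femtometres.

258 picometres = 0.000000000258 metres
70.1 femtometres = 0.0000000000000701 metres
1.98 femtometres = 0.00000000000000198 metres

1.98 femtometres < 70.1 femtometres < 258 picometres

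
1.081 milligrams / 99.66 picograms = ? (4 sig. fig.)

10850000

(1.081 × 10⁻³) / (99.66 × 10⁻¹²) = 0.010847 × 10⁹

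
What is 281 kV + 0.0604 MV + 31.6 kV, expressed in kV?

In kV:
  281 kV → 281
  0.0604 MV = 0.0604e3 kV = 60.4
  31.6 kV → 31.6
Sum: 281 + 60.4 + 31.6 = 373

373 kV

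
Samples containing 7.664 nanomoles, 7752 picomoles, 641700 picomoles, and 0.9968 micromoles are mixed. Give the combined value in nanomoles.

1653.916 nanomoles

In nanomoles:
  7.664 nanomoles → 7.664
  7752 picomoles = 7752 × 10⁻³ nanomoles = 7.752
  641700 picomoles = 641700 × 10⁻³ nanomoles = 641.7
  0.9968 micromoles = 0.9968 × 10³ nanomoles = 996.8
Sum: 7.664 + 7.752 + 641.7 + 996.8 = 1653.916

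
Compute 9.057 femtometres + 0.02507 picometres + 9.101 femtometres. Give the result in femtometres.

43.228 femtometres

In femtometres:
  9.057 femtometres → 9.057
  0.02507 picometres = 0.02507e3 femtometres = 25.07
  9.101 femtometres → 9.101
Sum: 9.057 + 25.07 + 9.101 = 43.228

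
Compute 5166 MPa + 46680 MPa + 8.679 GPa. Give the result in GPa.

In GPa:
  5166 MPa = 5166 × 10⁻³ GPa = 5.166
  46680 MPa = 46680 × 10⁻³ GPa = 46.68
  8.679 GPa → 8.679
Sum: 5.166 + 46.68 + 8.679 = 60.525

60.525 GPa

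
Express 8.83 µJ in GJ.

0.00000000000000883 GJ

micro = 10^-6, giga = 10^9; factor is 10^-15.
8.83 × 10^-15 = 0.00000000000000883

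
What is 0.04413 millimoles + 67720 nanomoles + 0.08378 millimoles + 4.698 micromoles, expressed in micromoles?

In micromoles:
  0.04413 millimoles = 0.04413 × 10³ micromoles = 44.13
  67720 nanomoles = 67720 × 10⁻³ micromoles = 67.72
  0.08378 millimoles = 0.08378 × 10³ micromoles = 83.78
  4.698 micromoles → 4.698
Sum: 44.13 + 67.72 + 83.78 + 4.698 = 200.328

200.328 micromoles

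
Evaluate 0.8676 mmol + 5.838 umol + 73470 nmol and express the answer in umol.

946.908 umol

In umol:
  0.8676 mmol = 0.8676 × 10^3 umol = 867.6
  5.838 umol → 5.838
  73470 nmol = 73470 × 10^-3 umol = 73.47
Sum: 867.6 + 5.838 + 73.47 = 946.908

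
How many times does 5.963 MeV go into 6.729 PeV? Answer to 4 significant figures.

(6.729 × 10^15) / (5.963 × 10^6) = 1.1285 × 10^9

1128000000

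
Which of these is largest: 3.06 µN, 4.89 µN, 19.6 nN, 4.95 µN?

4.95 µN

3.06 µN = 0.00000306 N
4.89 µN = 0.00000489 N
19.6 nN = 0.0000000196 N
4.95 µN = 0.00000495 N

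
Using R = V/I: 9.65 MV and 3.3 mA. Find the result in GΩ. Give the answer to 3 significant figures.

2.92 GΩ

(9.65e6) / (3.3e-3) = 2.9242e9 Ω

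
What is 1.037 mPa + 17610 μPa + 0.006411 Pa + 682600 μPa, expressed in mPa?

In mPa:
  1.037 mPa → 1.037
  17610 μPa = 17610 × 10⁻³ mPa = 17.61
  0.006411 Pa = 0.006411 × 10³ mPa = 6.411
  682600 μPa = 682600 × 10⁻³ mPa = 682.6
Sum: 1.037 + 17.61 + 6.411 + 682.6 = 707.658

707.658 mPa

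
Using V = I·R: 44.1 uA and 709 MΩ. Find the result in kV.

31.2669 kV

44.1e-6 × 709e6 = 31266.9 V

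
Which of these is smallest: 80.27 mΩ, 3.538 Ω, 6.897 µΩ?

80.27 mΩ = 0.08027 Ω
3.538 Ω = 3.538 Ω
6.897 µΩ = 0.000006897 Ω

6.897 µΩ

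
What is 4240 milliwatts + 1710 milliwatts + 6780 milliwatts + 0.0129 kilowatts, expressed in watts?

25.63 watts

In watts:
  4240 milliwatts = 4240e-3 watts = 4.24
  1710 milliwatts = 1710e-3 watts = 1.71
  6780 milliwatts = 6780e-3 watts = 6.78
  0.0129 kilowatts = 0.0129e3 watts = 12.9
Sum: 4.24 + 1.71 + 6.78 + 12.9 = 25.63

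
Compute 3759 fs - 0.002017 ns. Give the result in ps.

1.742 ps

In ps:
  3759 fs = 3759e-3 ps = 3.759
  0.002017 ns = 0.002017e3 ps = 2.017
Difference: 3.759 - 2.017 = 1.742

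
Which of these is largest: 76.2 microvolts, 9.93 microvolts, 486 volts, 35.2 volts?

76.2 microvolts = 0.0000762 volts
9.93 microvolts = 0.00000993 volts
486 volts = 486 volts
35.2 volts = 35.2 volts

486 volts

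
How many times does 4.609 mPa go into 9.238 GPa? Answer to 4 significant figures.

2004000000000

(9.238 × 10^9) / (4.609 × 10^-3) = 2.0043 × 10^12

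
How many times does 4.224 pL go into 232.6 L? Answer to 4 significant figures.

55070000000000

(232.6) / (4.224e-12) = 55.066e12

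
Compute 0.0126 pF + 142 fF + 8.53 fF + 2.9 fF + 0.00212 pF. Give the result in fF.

In fF:
  0.0126 pF = 0.0126 × 10^3 fF = 12.6
  142 fF → 142
  8.53 fF → 8.53
  2.9 fF → 2.9
  0.00212 pF = 0.00212 × 10^3 fF = 2.12
Sum: 12.6 + 142 + 8.53 + 2.9 + 2.12 = 168.15

168.15 fF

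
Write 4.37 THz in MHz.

tera = 1e12, mega = 1e6; factor is 1e6.
4.37 × 1e6 = 4370000

4370000 MHz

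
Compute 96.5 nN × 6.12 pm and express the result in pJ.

96.5 × 10⁻⁹ × 6.12 × 10⁻¹² = 590.58 × 10⁻²¹ J

0.00000059058 pJ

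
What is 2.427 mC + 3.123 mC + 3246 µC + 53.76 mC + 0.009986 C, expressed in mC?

In mC:
  2.427 mC → 2.427
  3.123 mC → 3.123
  3246 µC = 3246 × 10⁻³ mC = 3.246
  53.76 mC → 53.76
  0.009986 C = 0.009986 × 10³ mC = 9.986
Sum: 2.427 + 3.123 + 3.246 + 53.76 + 9.986 = 72.542

72.542 mC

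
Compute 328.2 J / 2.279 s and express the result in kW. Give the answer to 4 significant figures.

(328.2) / (2.279) = 144.011 W

0.1440 kW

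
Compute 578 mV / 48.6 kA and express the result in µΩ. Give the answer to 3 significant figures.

(578 × 10^-3) / (48.6 × 10^3) = 11.893 × 10^-6 Ω

11.9 µΩ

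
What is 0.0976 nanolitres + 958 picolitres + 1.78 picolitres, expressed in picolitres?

1057.38 picolitres

In picolitres:
  0.0976 nanolitres = 0.0976 × 10³ picolitres = 97.6
  958 picolitres → 958
  1.78 picolitres → 1.78
Sum: 97.6 + 958 + 1.78 = 1057.38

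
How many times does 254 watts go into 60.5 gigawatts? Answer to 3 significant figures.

(60.5e9) / (254) = 0.2382e9

238000000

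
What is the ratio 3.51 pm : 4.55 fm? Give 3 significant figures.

771

(3.51 × 10^-12) / (4.55 × 10^-15) = 0.7714 × 10^3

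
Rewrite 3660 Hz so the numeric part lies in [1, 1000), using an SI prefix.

3.66 kHz

= 3.66 × 10^3 Hz; 10^3 is kilo.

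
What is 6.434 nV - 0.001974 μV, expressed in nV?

In nV:
  6.434 nV → 6.434
  0.001974 μV = 0.001974e3 nV = 1.974
Difference: 6.434 - 1.974 = 4.46

4.46 nV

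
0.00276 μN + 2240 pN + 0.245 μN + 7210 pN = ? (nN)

257.21 nN

In nN:
  0.00276 μN = 0.00276 × 10^3 nN = 2.76
  2240 pN = 2240 × 10^-3 nN = 2.24
  0.245 μN = 0.245 × 10^3 nN = 245
  7210 pN = 7210 × 10^-3 nN = 7.21
Sum: 2.76 + 2.24 + 245 + 7.21 = 257.21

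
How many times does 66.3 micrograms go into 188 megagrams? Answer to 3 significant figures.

(188e6) / (66.3e-6) = 2.836e12

2840000000000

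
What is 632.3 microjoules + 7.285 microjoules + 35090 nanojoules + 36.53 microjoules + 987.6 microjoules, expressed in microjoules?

1698.805 microjoules

In microjoules:
  632.3 microjoules → 632.3
  7.285 microjoules → 7.285
  35090 nanojoules = 35090 × 10⁻³ microjoules = 35.09
  36.53 microjoules → 36.53
  987.6 microjoules → 987.6
Sum: 632.3 + 7.285 + 35.09 + 36.53 + 987.6 = 1698.805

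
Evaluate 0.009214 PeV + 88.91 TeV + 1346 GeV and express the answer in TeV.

In TeV:
  0.009214 PeV = 0.009214 × 10³ TeV = 9.214
  88.91 TeV → 88.91
  1346 GeV = 1346 × 10⁻³ TeV = 1.346
Sum: 9.214 + 88.91 + 1.346 = 99.47

99.47 TeV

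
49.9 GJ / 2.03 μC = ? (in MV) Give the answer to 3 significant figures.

(49.9 × 10⁹) / (2.03 × 10⁻⁶) = 24.581 × 10¹⁵ V

24600000000 MV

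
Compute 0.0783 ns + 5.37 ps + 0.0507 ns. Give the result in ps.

134.37 ps

In ps:
  0.0783 ns = 0.0783 × 10^3 ps = 78.3
  5.37 ps → 5.37
  0.0507 ns = 0.0507 × 10^3 ps = 50.7
Sum: 78.3 + 5.37 + 50.7 = 134.37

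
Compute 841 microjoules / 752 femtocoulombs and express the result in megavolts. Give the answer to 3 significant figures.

(841e-6) / (752e-15) = 1.1184e9 V

1120 megavolts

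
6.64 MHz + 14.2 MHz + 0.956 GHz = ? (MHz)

976.84 MHz

In MHz:
  6.64 MHz → 6.64
  14.2 MHz → 14.2
  0.956 GHz = 0.956 × 10^3 MHz = 956
Sum: 6.64 + 14.2 + 956 = 976.84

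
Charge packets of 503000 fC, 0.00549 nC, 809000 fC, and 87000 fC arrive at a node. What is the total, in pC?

In pC:
  503000 fC = 503000 × 10⁻³ pC = 503
  0.00549 nC = 0.00549 × 10³ pC = 5.49
  809000 fC = 809000 × 10⁻³ pC = 809
  87000 fC = 87000 × 10⁻³ pC = 87
Sum: 503 + 5.49 + 809 + 87 = 1404.49

1404.49 pC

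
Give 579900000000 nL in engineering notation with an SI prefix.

= 579.9 L; mantissa already in [1, 1000).

579.9 L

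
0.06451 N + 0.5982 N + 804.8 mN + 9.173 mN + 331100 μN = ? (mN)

In mN:
  0.06451 N = 0.06451 × 10^3 mN = 64.51
  0.5982 N = 0.5982 × 10^3 mN = 598.2
  804.8 mN → 804.8
  9.173 mN → 9.173
  331100 μN = 331100 × 10^-3 mN = 331.1
Sum: 64.51 + 598.2 + 804.8 + 9.173 + 331.1 = 1807.783

1807.783 mN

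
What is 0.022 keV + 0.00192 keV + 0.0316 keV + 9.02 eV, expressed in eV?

In eV:
  0.022 keV = 0.022e3 eV = 22
  0.00192 keV = 0.00192e3 eV = 1.92
  0.0316 keV = 0.0316e3 eV = 31.6
  9.02 eV → 9.02
Sum: 22 + 1.92 + 31.6 + 9.02 = 64.54

64.54 eV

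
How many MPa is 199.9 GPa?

giga = 10^9, mega = 10^6; factor is 10^3.
199.9 × 10^3 = 199900

199900 MPa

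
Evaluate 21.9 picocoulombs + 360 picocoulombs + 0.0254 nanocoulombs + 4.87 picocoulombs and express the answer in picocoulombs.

412.17 picocoulombs

In picocoulombs:
  21.9 picocoulombs → 21.9
  360 picocoulombs → 360
  0.0254 nanocoulombs = 0.0254 × 10³ picocoulombs = 25.4
  4.87 picocoulombs → 4.87
Sum: 21.9 + 360 + 25.4 + 4.87 = 412.17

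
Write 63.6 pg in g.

pico = 10⁻¹², (no prefix) = 10⁰; factor is 10⁻¹².
63.6 × 10⁻¹² = 0.0000000000636

0.0000000000636 g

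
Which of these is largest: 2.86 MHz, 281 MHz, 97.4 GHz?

97.4 GHz

2.86 MHz = 2860000 Hz
281 MHz = 281000000 Hz
97.4 GHz = 97400000000 Hz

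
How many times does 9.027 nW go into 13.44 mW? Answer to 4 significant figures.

(13.44e-3) / (9.027e-9) = 1.4889e6

1489000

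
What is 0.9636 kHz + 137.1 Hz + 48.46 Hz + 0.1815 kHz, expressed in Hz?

1330.66 Hz

In Hz:
  0.9636 kHz = 0.9636e3 Hz = 963.6
  137.1 Hz → 137.1
  48.46 Hz → 48.46
  0.1815 kHz = 0.1815e3 Hz = 181.5
Sum: 963.6 + 137.1 + 48.46 + 181.5 = 1330.66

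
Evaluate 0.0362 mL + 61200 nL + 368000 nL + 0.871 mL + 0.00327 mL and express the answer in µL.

1339.67 µL

In µL:
  0.0362 mL = 0.0362 × 10^3 µL = 36.2
  61200 nL = 61200 × 10^-3 µL = 61.2
  368000 nL = 368000 × 10^-3 µL = 368
  0.871 mL = 0.871 × 10^3 µL = 871
  0.00327 mL = 0.00327 × 10^3 µL = 3.27
Sum: 36.2 + 61.2 + 368 + 871 + 3.27 = 1339.67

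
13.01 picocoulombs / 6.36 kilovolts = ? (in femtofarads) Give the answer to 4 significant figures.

(13.01 × 10⁻¹²) / (6.36 × 10³) = 2.0456 × 10⁻¹⁵ F

2.046 femtofarads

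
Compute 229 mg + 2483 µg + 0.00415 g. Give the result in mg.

235.633 mg

In mg:
  229 mg → 229
  2483 µg = 2483e-3 mg = 2.483
  0.00415 g = 0.00415e3 mg = 4.15
Sum: 229 + 2.483 + 4.15 = 235.633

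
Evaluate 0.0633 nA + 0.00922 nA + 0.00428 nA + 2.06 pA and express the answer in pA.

In pA:
  0.0633 nA = 0.0633 × 10^3 pA = 63.3
  0.00922 nA = 0.00922 × 10^3 pA = 9.22
  0.00428 nA = 0.00428 × 10^3 pA = 4.28
  2.06 pA → 2.06
Sum: 63.3 + 9.22 + 4.28 + 2.06 = 78.86

78.86 pA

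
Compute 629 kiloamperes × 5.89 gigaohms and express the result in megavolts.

629 × 10^3 × 5.89 × 10^9 = 3704.81 × 10^12 V

3704810000 megavolts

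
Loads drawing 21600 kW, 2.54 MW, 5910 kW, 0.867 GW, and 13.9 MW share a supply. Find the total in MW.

In MW:
  21600 kW = 21600 × 10^-3 MW = 21.6
  2.54 MW → 2.54
  5910 kW = 5910 × 10^-3 MW = 5.91
  0.867 GW = 0.867 × 10^3 MW = 867
  13.9 MW → 13.9
Sum: 21.6 + 2.54 + 5.91 + 867 + 13.9 = 910.95

910.95 MW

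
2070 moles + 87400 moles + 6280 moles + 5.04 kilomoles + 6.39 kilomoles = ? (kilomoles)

In kilomoles:
  2070 moles = 2070 × 10^-3 kilomoles = 2.07
  87400 moles = 87400 × 10^-3 kilomoles = 87.4
  6280 moles = 6280 × 10^-3 kilomoles = 6.28
  5.04 kilomoles → 5.04
  6.39 kilomoles → 6.39
Sum: 2.07 + 87.4 + 6.28 + 5.04 + 6.39 = 107.18

107.18 kilomoles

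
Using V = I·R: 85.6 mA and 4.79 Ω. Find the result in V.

85.6e-3 × 4.79 = 410.024e-3 V

0.410024 V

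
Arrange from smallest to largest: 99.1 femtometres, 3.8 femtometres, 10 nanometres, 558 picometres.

3.8 femtometres < 99.1 femtometres < 558 picometres < 10 nanometres

99.1 femtometres = 0.0000000000000991 metres
3.8 femtometres = 0.0000000000000038 metres
10 nanometres = 0.00000001 metres
558 picometres = 0.000000000558 metres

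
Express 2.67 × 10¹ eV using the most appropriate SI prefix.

26.7 eV

= 26.7 eV; mantissa already in [1, 1000).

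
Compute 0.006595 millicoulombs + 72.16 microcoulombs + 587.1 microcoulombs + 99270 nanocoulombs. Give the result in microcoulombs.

765.125 microcoulombs

In microcoulombs:
  0.006595 millicoulombs = 0.006595 × 10³ microcoulombs = 6.595
  72.16 microcoulombs → 72.16
  587.1 microcoulombs → 587.1
  99270 nanocoulombs = 99270 × 10⁻³ microcoulombs = 99.27
Sum: 6.595 + 72.16 + 587.1 + 99.27 = 765.125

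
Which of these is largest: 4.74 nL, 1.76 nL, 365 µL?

4.74 nL = 0.00000000474 L
1.76 nL = 0.00000000176 L
365 µL = 0.000365 L

365 µL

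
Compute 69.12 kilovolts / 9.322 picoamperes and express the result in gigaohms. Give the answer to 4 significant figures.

(69.12 × 10^3) / (9.322 × 10^-12) = 7.41472 × 10^15 Ω

7415000 gigaohms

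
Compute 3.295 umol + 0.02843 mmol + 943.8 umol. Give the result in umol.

975.525 umol

In umol:
  3.295 umol → 3.295
  0.02843 mmol = 0.02843 × 10^3 umol = 28.43
  943.8 umol → 943.8
Sum: 3.295 + 28.43 + 943.8 = 975.525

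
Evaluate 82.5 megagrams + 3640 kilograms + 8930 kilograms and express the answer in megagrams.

In megagrams:
  82.5 megagrams → 82.5
  3640 kilograms = 3640 × 10⁻³ megagrams = 3.64
  8930 kilograms = 8930 × 10⁻³ megagrams = 8.93
Sum: 82.5 + 3.64 + 8.93 = 95.07

95.07 megagrams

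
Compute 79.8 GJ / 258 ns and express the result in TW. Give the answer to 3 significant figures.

(79.8e9) / (258e-9) = 0.3093e18 W

309000 TW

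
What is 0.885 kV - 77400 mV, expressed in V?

In V:
  0.885 kV = 0.885 × 10³ V = 885
  77400 mV = 77400 × 10⁻³ V = 77.4
Difference: 885 - 77.4 = 807.6

807.6 V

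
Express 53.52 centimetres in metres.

centi = 10^-2, (no prefix) = 10^0; factor is 10^-2.
53.52 × 10^-2 = 0.5352

0.5352 metres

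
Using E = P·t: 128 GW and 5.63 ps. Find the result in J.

0.72064 J

128 × 10⁹ × 5.63 × 10⁻¹² = 720.64 × 10⁻³ J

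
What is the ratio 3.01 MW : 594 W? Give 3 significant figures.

5070

(3.01e6) / (594) = 0.005067e6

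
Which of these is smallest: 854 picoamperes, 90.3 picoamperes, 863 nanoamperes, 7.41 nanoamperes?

90.3 picoamperes

854 picoamperes = 0.000000000854 amperes
90.3 picoamperes = 0.0000000000903 amperes
863 nanoamperes = 0.000000863 amperes
7.41 nanoamperes = 0.00000000741 amperes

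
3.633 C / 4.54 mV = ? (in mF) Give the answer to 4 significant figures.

(3.633) / (4.54 × 10⁻³) = 0.80022 × 10³ F

800200 mF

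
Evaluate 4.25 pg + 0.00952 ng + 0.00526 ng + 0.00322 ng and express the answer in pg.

22.25 pg

In pg:
  4.25 pg → 4.25
  0.00952 ng = 0.00952 × 10³ pg = 9.52
  0.00526 ng = 0.00526 × 10³ pg = 5.26
  0.00322 ng = 0.00322 × 10³ pg = 3.22
Sum: 4.25 + 9.52 + 5.26 + 3.22 = 22.25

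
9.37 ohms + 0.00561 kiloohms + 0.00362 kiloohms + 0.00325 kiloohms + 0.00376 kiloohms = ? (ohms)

In ohms:
  9.37 ohms → 9.37
  0.00561 kiloohms = 0.00561 × 10³ ohms = 5.61
  0.00362 kiloohms = 0.00362 × 10³ ohms = 3.62
  0.00325 kiloohms = 0.00325 × 10³ ohms = 3.25
  0.00376 kiloohms = 0.00376 × 10³ ohms = 3.76
Sum: 9.37 + 5.61 + 3.62 + 3.25 + 3.76 = 25.61

25.61 ohms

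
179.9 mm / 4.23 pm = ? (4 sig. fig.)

(179.9 × 10⁻³) / (4.23 × 10⁻¹²) = 42.53 × 10⁹

42530000000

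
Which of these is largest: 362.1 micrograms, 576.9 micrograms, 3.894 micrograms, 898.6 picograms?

576.9 micrograms

362.1 micrograms = 0.0003621 grams
576.9 micrograms = 0.0005769 grams
3.894 micrograms = 0.000003894 grams
898.6 picograms = 0.0000000008986 grams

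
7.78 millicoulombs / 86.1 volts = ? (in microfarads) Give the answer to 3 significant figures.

(7.78 × 10^-3) / (86.1) = 0.09036 × 10^-3 F

90.4 microfarads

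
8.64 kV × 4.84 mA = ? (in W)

41.8176 W

8.64e3 × 4.84e-3 = 41.8176 W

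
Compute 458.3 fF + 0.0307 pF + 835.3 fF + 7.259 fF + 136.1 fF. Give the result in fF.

1467.659 fF

In fF:
  458.3 fF → 458.3
  0.0307 pF = 0.0307e3 fF = 30.7
  835.3 fF → 835.3
  7.259 fF → 7.259
  136.1 fF → 136.1
Sum: 458.3 + 30.7 + 835.3 + 7.259 + 136.1 = 1467.659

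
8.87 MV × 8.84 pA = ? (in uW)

78.4108 uW

8.87 × 10⁶ × 8.84 × 10⁻¹² = 78.4108 × 10⁻⁶ W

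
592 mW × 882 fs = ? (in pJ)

592e-3 × 882e-15 = 522144e-18 J

0.522144 pJ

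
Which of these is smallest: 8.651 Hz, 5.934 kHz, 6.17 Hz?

8.651 Hz = 8.651 Hz
5.934 kHz = 5934 Hz
6.17 Hz = 6.17 Hz

6.17 Hz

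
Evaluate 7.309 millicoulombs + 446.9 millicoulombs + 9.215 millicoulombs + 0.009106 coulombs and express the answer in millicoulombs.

In millicoulombs:
  7.309 millicoulombs → 7.309
  446.9 millicoulombs → 446.9
  9.215 millicoulombs → 9.215
  0.009106 coulombs = 0.009106e3 millicoulombs = 9.106
Sum: 7.309 + 446.9 + 9.215 + 9.106 = 472.53

472.53 millicoulombs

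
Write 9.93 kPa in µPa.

9930000000 µPa

kilo = 10^3, micro = 10^-6; factor is 10^9.
9.93 × 10^9 = 9930000000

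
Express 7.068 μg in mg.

0.007068 mg

micro = 1e-6, milli = 1e-3; factor is 1e-3.
7.068 × 1e-3 = 0.007068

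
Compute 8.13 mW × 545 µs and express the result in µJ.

4.43085 µJ

8.13 × 10^-3 × 545 × 10^-6 = 4430.85 × 10^-9 J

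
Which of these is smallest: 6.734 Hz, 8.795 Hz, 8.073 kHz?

6.734 Hz

6.734 Hz = 6.734 Hz
8.795 Hz = 8.795 Hz
8.073 kHz = 8073 Hz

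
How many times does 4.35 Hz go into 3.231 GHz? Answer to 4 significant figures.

(3.231e9) / (4.35) = 0.74276e9

742800000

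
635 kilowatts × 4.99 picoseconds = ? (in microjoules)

3.16865 microjoules

635e3 × 4.99e-12 = 3168.65e-9 J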